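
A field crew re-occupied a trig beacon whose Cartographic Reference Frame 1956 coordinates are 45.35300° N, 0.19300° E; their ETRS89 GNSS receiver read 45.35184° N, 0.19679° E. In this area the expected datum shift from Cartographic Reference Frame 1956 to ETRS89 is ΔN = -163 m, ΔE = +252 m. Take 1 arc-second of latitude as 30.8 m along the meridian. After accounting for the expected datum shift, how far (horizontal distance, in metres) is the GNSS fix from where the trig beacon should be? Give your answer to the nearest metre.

55 m

Observed coordinate differences: Δφ = -0.00116°, Δλ = +0.00379°.
Converting to metres (1° lat = 110880 m, cos φ = 0.702737): observed ΔN = -128.6 m, observed ΔE = 295.3 m.
Subtracting the expected shift leaves a residual of -128.6 − (-163) = 34.4 m north and 295.3 − (252) = 43.3 m east.
Residual distance = √(34.4² + 43.3²) = 55.3 m.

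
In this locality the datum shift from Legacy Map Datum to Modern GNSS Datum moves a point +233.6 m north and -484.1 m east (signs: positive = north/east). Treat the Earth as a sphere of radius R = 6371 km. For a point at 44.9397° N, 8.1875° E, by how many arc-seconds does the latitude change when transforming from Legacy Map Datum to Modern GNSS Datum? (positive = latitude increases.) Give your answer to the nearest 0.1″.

Δφ = 7.6″

On a sphere of radius R, 1 rad of latitude = R, so Δφ = ΔN / R = 233.6 / 6371000 = 3.6666e-05 rad = 7.563″.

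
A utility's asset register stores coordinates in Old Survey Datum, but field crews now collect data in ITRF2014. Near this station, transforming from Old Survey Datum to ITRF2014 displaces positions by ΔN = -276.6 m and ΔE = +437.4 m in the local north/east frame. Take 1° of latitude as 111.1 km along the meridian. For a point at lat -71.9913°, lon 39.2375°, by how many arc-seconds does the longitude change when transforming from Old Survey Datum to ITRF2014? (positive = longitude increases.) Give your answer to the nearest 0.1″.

Δλ = 45.8″

At latitude -71.9913°, cos φ = 0.309161.
1° of longitude at this latitude = 111.1 × cos φ = 34.35 km, so Δλ = 437.4 / 34347.8 = 0.0127344° = 45.844″.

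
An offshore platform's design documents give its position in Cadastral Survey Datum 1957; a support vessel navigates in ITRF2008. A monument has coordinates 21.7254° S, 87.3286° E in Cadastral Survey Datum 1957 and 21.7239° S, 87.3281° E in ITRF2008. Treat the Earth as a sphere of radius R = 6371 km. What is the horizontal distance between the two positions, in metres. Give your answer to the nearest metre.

175 m

Δφ = -21.7239° − -21.7254° = +0.0015°; Δλ = 87.3281° − 87.3286° = -0.0005°.
1° along a meridian = πR/180 = 111195 m.
ΔN = Δφ × 111195 = 166.8 m; ΔE = Δλ × 111195 × cos(-21.7254°) = -0.0005 × 111195 × 0.928969 = -51.6 m.
Distance = √(ΔE² + ΔN²) = √((-51.6)² + 166.8²) = 174.6 m.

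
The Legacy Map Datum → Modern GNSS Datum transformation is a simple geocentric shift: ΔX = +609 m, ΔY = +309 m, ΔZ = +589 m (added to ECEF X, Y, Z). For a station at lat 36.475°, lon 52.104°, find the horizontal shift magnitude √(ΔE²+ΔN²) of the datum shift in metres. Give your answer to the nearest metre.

The local east axis at (φ, λ) is (−sin λ, cos λ, 0), so ΔE = −sin(52.104°)·609 + cos(52.104°)·309 = -290.78 m.
The local north axis is (−sin φ cos λ, −sin φ sin λ, cos φ), giving ΔN = -222.372 − 144.956 + 473.625 = 106.30 m.
Horizontal magnitude = √(ΔE² + ΔN²) = √((-290.78)² + 106.30²) = 309.60 m.

310 m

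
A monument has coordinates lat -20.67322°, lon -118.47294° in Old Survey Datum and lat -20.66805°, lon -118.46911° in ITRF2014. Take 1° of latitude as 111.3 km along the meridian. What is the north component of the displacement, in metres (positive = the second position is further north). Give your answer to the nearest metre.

Δφ = -20.66805° − -20.67322° = +0.00517°; Δλ = -118.46911° − -118.47294° = +0.00383°.
ΔN = Δφ × 111300 = 575.4 m; ΔE = Δλ × 111300 × cos(-20.67322°) = +0.00383 × 111300 × 0.935609 = 398.8 m.

ΔN = 575 m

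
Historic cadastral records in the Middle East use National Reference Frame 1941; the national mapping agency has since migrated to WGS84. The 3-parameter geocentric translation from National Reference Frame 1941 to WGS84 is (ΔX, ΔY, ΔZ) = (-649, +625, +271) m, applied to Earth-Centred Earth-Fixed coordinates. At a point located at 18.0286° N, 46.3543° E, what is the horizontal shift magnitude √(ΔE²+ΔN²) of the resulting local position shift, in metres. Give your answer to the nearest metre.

937 m

The local east axis at (φ, λ) is (−sin λ, cos λ, 0), so ΔE = −sin(46.3543°)·(-649) + cos(46.3543°)·625 = 901.00 m.
The local north axis is (−sin φ cos λ, −sin φ sin λ, cos φ), giving ΔN = 138.633 − 139.972 + 257.694 = 256.36 m.
Horizontal magnitude = √(ΔE² + ΔN²) = √(901.00² + 256.36²) = 936.76 m.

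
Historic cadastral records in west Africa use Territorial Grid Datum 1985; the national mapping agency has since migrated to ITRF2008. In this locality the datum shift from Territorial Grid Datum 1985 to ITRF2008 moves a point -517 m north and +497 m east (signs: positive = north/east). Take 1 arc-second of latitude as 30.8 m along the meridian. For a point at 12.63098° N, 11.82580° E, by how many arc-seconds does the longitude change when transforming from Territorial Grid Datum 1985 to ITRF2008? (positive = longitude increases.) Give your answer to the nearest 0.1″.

At latitude 12.63098°, cos φ = 0.975799.
1″ of longitude at this latitude = 30.80 × cos φ = 30.0546 m, so Δλ = 497.0 / 30.0546 = 16.537″.

Δλ = 16.5″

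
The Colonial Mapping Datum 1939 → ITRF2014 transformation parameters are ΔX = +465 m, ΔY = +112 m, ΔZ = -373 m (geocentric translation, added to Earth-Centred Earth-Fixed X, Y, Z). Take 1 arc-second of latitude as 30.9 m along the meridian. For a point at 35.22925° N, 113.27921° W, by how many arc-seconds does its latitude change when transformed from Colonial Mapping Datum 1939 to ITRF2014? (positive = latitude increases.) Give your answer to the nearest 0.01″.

sin φ = 0.576849, cos φ = 0.816851, sin λ = -0.918590, cos λ = -0.395212.
North component: ΔN = −sin φ cos λ·ΔX − sin φ sin λ·ΔY + cos φ·ΔZ = −(0.576849)(-0.395212)(465) − (0.576849)(-0.918590)(112) + (0.816851)(-373) = -139.33 m.
1° of latitude spans 3600 × 30.90 = 111240 m, so Δφ = -139.33 / 111240 × 3600 = -4.509″.

Δφ = -4.51″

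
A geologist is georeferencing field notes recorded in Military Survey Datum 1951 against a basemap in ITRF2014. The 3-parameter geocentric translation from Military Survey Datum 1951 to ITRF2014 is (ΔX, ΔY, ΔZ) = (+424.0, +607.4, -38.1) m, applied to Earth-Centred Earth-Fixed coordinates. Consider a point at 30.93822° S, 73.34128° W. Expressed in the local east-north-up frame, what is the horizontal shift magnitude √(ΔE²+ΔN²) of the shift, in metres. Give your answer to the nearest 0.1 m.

639.8 m

The local east axis at (φ, λ) is (−sin λ, cos λ, 0), so ΔE = −sin(-73.34128°)·424.0 + cos(-73.34128°)·607.4 = 580.33 m.
The local north axis is (−sin φ cos λ, −sin φ sin λ, cos φ), giving ΔN = 62.490 − 299.166 − 32.679 = -269.36 m.
Horizontal magnitude = √(ΔE² + ΔN²) = √(580.33² + (-269.36)²) = 639.79 m.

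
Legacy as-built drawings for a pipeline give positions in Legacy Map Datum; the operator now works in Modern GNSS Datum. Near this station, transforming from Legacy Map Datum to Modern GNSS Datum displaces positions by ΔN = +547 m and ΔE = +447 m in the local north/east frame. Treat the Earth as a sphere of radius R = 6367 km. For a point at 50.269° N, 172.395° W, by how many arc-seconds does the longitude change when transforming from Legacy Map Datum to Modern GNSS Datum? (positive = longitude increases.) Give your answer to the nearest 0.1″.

Δλ = 22.7″

At latitude 50.269°, cos φ = 0.639184.
One radian of longitude at latitude φ spans R cos φ, so Δλ = ΔE / (R cos φ) = 447.0 / (6367000 × 0.639184) = 1.0984e-04 rad = 22.655″.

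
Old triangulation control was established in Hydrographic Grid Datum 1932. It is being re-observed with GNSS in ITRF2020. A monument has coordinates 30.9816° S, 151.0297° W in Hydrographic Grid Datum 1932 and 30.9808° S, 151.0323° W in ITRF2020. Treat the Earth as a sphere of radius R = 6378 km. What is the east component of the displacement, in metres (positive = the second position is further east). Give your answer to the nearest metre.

Δφ = -30.9808° − -30.9816° = +0.0008°; Δλ = -151.0323° − -151.0297° = -0.0026°.
1° along a meridian = πR/180 = 111317 m.
ΔN = Δφ × 111317 = 89.1 m; ΔE = Δλ × 111317 × cos(-30.9816°) = -0.0026 × 111317 × 0.857333 = -248.1 m.

ΔE = -248 m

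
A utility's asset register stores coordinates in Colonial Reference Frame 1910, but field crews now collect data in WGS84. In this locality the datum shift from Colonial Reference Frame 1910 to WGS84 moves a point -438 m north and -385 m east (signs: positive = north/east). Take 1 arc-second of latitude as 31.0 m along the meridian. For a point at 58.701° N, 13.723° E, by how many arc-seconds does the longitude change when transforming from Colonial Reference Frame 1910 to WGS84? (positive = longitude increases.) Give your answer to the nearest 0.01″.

At latitude 58.701°, cos φ = 0.519504.
1″ of longitude at this latitude = 31.00 × cos φ = 16.1046 m, so Δλ = -385.0 / 16.1046 = -23.906″.

Δλ = -23.91″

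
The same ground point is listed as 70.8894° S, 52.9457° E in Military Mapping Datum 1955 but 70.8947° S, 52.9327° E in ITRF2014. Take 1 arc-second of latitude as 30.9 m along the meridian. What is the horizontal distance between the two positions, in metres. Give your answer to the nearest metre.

756 m

Δφ = -70.8947° − -70.8894° = -0.0053°; Δλ = 52.9327° − 52.9457° = -0.0130°.
1° of latitude = 3600 × 30.90 = 111240 m.
ΔN = Δφ × 111240 = -589.6 m; ΔE = Δλ × 111240 × cos(-70.8894°) = -0.0130 × 111240 × 0.327393 = -473.4 m.
Distance = √(ΔE² + ΔN²) = √((-473.4)² + (-589.6)²) = 756.1 m.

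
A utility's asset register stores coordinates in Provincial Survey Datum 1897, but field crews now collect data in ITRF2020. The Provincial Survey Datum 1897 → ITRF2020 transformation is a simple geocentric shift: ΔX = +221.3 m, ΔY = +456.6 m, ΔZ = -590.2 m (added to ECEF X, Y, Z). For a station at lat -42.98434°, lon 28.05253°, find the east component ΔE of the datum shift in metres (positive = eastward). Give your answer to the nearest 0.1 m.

ΔE = 298.9 m

At φ = -42.98434°, λ = 28.05253°: sin φ = -0.681798, cos φ = 0.731540, sin λ = 0.470281, cos λ = 0.882517.
ΔE = −sin λ·ΔX + cos λ·ΔY = −(0.470281)·(221.3) + (0.882517)·(456.6) = 298.88 m.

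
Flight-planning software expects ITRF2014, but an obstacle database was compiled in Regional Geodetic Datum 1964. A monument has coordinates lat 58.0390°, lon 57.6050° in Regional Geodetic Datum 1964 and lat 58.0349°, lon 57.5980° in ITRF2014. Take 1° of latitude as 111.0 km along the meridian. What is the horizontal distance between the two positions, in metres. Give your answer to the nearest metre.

Δφ = 58.0349° − 58.0390° = -0.0041°; Δλ = 57.5980° − 57.6050° = -0.0070°.
ΔN = Δφ × 111000 = -455.1 m; ΔE = Δλ × 111000 × cos(58.0390°) = -0.0070 × 111000 × 0.529342 = -411.3 m.
Distance = √(ΔE² + ΔN²) = √((-411.3)² + (-455.1)²) = 613.4 m.

613 m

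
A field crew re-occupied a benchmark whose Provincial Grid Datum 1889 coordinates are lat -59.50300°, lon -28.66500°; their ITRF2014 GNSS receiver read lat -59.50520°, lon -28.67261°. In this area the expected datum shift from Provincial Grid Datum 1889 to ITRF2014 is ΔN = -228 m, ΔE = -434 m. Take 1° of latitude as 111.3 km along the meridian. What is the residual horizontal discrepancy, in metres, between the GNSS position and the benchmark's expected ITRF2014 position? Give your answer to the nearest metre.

Observed coordinate differences: Δφ = -0.00220°, Δλ = -0.00761°.
Converting to metres (1° lat = 111300 m, cos φ = 0.507493): observed ΔN = -244.9 m, observed ΔE = -429.8 m.
Subtracting the expected shift leaves a residual of -244.9 − (-228) = -16.9 m north and -429.8 − (-434) = 4.2 m east.
Residual distance = √((-16.9)² + 4.2²) = 17.4 m.

17 m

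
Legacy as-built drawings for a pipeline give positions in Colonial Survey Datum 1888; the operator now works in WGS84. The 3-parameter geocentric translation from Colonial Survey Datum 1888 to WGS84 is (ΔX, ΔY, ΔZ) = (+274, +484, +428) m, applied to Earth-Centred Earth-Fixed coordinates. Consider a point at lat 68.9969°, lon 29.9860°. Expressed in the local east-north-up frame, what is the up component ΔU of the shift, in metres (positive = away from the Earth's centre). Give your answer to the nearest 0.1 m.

The local up (radial) axis is (cos φ cos λ, cos φ sin λ, sin φ), giving ΔU = 85.061 + 86.701 + 399.564 = 571.33 m.

ΔU = 571.3 m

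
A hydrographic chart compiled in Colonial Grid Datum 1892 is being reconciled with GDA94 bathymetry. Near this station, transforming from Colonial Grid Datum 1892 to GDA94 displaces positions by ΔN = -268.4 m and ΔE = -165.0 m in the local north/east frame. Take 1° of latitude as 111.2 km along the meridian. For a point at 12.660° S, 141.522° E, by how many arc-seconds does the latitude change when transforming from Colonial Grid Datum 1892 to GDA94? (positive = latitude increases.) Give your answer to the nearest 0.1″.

1° of latitude = 111.2 km, so Δφ = -268.4 / 111200 = -0.0024137° = -8.689″.

Δφ = -8.7″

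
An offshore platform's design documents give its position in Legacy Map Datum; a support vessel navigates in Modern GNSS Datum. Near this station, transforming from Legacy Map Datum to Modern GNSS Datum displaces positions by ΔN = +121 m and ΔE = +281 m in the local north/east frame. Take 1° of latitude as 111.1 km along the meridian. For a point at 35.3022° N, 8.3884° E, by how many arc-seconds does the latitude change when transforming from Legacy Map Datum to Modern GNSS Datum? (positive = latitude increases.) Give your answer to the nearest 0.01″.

1° of latitude = 111.1 km, so Δφ = 121.0 / 111100 = 0.0010891° = 3.921″.

Δφ = 3.92″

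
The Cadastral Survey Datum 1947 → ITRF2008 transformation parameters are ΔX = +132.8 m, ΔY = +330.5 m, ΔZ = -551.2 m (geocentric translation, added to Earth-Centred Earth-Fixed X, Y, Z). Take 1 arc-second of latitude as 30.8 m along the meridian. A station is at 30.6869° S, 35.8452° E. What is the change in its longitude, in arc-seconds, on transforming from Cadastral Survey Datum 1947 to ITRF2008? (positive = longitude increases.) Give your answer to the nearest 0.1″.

Δλ = 7.2″

sin φ = -0.510346, cos φ = 0.859969, sin λ = 0.585597, cos λ = 0.810602.
East component: ΔE = −sin λ·ΔX + cos λ·ΔY = −(0.585597)(132.8) + (0.810602)(330.5) = 190.14 m.
1° of latitude spans 3600 × 30.80 = 110880 m; at latitude φ, 1° of longitude spans that × cos φ = 95353.4 m, so Δλ = 190.14 / 95353.4 × 3600 = 7.178″.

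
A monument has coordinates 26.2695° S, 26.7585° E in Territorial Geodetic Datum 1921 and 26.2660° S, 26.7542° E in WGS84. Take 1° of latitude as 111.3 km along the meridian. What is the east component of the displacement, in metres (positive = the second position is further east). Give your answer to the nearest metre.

ΔE = -429 m

Δφ = -26.2660° − -26.2695° = +0.0035°; Δλ = 26.7542° − 26.7585° = -0.0043°.
ΔN = Δφ × 111300 = 389.6 m; ΔE = Δλ × 111300 × cos(-26.2695°) = -0.0043 × 111300 × 0.896722 = -429.2 m.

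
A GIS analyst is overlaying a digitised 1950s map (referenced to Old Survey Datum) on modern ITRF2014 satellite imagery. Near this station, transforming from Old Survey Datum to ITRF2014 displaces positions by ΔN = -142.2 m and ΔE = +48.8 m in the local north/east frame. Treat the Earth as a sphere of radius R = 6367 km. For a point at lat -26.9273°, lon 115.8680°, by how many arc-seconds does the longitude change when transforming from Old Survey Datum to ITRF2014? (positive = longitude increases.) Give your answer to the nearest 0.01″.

Δλ = 1.77″

At latitude -26.9273°, cos φ = 0.891582.
One radian of longitude at latitude φ spans R cos φ, so Δλ = ΔE / (R cos φ) = 48.8 / (6367000 × 0.891582) = 8.5965e-06 rad = 1.773″.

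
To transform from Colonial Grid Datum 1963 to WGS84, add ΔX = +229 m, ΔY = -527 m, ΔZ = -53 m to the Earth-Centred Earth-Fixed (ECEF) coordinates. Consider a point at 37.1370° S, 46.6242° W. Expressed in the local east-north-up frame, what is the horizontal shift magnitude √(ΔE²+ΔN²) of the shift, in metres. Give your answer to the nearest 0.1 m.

344.7 m

At φ = -37.1370°, λ = -46.6242°: sin φ = -0.603723, cos φ = 0.797194, sin λ = -0.726865, cos λ = 0.686781.
ΔE = −sin λ·ΔX + cos λ·ΔY = −(-0.726865)·(229) + (0.686781)·(-527) = -195.48 m.
ΔN = −sin φ cos λ·ΔX − sin φ sin λ·ΔY + cos φ·ΔZ = −(-0.603723)(0.686781)(229) − (-0.603723)(-0.726865)(-527) + (0.797194)(-53) = 283.96 m.
Horizontal magnitude = √(ΔE² + ΔN²) = √((-195.48)² + 283.96²) = 344.74 m.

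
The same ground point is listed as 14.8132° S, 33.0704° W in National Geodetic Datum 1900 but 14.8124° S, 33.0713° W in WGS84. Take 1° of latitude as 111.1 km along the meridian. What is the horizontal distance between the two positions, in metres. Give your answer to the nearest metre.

Δφ = -14.8124° − -14.8132° = +0.0008°; Δλ = -33.0713° − -33.0704° = -0.0009°.
ΔN = Δφ × 111100 = 88.9 m; ΔE = Δλ × 111100 × cos(-14.8132°) = -0.0009 × 111100 × 0.966765 = -96.7 m.
Distance = √(ΔE² + ΔN²) = √((-96.7)² + 88.9²) = 131.3 m.

131 m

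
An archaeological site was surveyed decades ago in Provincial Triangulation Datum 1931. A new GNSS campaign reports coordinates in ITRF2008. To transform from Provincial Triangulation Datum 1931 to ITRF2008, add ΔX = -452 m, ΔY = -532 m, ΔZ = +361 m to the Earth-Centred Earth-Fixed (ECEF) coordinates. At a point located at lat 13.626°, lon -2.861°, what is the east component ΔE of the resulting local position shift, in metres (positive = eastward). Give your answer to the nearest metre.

At φ = 13.626°, λ = -2.861°: sin φ = 0.235583, cos φ = 0.971854, sin λ = -0.049913, cos λ = 0.998754.
ΔE = −sin λ·ΔX + cos λ·ΔY = −(-0.049913)·(-452) + (0.998754)·(-532) = -553.90 m.

ΔE = -554 m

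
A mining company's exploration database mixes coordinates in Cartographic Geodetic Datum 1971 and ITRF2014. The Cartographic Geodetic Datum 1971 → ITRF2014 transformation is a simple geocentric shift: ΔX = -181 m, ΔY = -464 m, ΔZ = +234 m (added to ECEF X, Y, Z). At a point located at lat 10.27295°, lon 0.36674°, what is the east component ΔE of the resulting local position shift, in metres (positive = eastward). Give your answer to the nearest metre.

The local east axis at (φ, λ) is (−sin λ, cos λ, 0), so ΔE = −sin(0.36674°)·(-181) + cos(0.36674°)·(-464) = -462.83 m.

ΔE = -463 m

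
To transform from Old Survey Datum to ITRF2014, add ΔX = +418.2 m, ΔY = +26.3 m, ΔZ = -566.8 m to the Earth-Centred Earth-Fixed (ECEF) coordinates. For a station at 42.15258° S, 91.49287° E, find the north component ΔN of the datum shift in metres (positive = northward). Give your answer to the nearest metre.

The local north axis is (−sin φ cos λ, −sin φ sin λ, cos φ), giving ΔN = -7.312 + 17.644 − 420.203 = -409.87 m.

ΔN = -410 m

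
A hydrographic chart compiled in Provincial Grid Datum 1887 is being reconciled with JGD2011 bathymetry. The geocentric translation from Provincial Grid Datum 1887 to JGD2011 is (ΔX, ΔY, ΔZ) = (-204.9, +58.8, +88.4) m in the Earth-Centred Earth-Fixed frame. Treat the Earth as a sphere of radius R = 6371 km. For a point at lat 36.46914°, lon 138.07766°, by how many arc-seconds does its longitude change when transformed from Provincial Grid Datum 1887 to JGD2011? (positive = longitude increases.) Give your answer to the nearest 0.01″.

sin φ = 0.594390, cos φ = 0.804177, sin λ = 0.668123, cos λ = -0.744051.
East component: ΔE = −sin λ·ΔX + cos λ·ΔY = −(0.668123)(-204.9) + (-0.744051)(58.8) = 93.15 m.
1° of latitude spans πR/180 = 111195 m; at latitude φ, 1° of longitude spans that × cos φ = 89420.4 m, so Δλ = 93.15 / 89420.4 × 3600 = 3.750″.

Δλ = 3.75″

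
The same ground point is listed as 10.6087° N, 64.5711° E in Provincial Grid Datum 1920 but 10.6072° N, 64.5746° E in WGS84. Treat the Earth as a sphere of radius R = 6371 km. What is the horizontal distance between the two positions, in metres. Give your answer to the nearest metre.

417 m

Δφ = 10.6072° − 10.6087° = -0.0015°; Δλ = 64.5746° − 64.5711° = +0.0035°.
1° along a meridian = πR/180 = 111195 m.
ΔN = Δφ × 111195 = -166.8 m; ΔE = Δλ × 111195 × cos(10.6087°) = +0.0035 × 111195 × 0.982907 = 382.5 m.
Distance = √(ΔE² + ΔN²) = √(382.5² + (-166.8)²) = 417.3 m.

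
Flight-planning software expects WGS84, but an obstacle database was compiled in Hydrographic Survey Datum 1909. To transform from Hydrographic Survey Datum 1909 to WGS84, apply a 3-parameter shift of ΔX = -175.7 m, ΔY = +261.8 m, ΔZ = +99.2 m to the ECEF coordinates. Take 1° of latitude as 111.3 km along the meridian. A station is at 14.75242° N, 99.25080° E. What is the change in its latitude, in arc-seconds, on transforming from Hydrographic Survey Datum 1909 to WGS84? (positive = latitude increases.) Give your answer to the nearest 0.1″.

sin φ = 0.254643, cos φ = 0.967035, sin λ = 0.986994, cos λ = -0.160756.
North component: ΔN = −sin φ cos λ·ΔX − sin φ sin λ·ΔY + cos φ·ΔZ = −(0.254643)(-0.160756)(-175.7) − (0.254643)(0.986994)(261.8) + (0.967035)(99.2) = 22.94 m.
1° of latitude spans 111300 m, so Δφ = 22.94 / 111300 × 3600 = 0.742″.

Δφ = 0.7″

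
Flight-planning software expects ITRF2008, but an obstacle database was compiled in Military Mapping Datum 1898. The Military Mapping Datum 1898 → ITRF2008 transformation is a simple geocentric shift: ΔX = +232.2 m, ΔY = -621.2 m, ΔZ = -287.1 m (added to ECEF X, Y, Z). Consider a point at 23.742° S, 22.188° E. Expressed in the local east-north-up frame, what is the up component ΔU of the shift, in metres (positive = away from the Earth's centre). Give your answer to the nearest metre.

At φ = -23.742°, λ = 22.188°: sin φ = -0.402619, cos φ = 0.915368, sin λ = 0.377647, cos λ = 0.925950.
ΔU = cos φ cos λ·ΔX + cos φ sin λ·ΔY + sin φ·ΔZ = (0.915368)(0.925950)(232.2) + (0.915368)(0.377647)(-621.2) + (-0.402619)(-287.1) = 97.66 m.

ΔU = 98 m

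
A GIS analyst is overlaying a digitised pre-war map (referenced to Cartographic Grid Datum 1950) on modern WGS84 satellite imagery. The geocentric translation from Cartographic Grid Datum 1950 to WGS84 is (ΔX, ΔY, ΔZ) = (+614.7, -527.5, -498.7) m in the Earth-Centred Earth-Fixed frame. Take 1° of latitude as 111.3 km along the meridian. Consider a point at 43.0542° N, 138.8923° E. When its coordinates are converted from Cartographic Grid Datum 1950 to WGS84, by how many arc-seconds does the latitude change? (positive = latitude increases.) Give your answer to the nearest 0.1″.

sin φ = 0.682690, cos φ = 0.730708, sin λ = 0.657477, cos λ = -0.753475.
North component: ΔN = −sin φ cos λ·ΔX − sin φ sin λ·ΔY + cos φ·ΔZ = −(0.682690)(-0.753475)(614.7) − (0.682690)(0.657477)(-527.5) + (0.730708)(-498.7) = 188.56 m.
1° of latitude spans 111300 m, so Δφ = 188.56 / 111300 × 3600 = 6.099″.

Δφ = 6.1″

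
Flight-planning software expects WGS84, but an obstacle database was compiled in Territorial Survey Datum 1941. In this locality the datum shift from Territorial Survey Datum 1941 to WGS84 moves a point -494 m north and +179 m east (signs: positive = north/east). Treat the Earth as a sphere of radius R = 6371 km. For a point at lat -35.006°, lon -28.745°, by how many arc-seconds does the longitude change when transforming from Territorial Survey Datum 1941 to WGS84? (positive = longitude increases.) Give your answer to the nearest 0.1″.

At latitude -35.006°, cos φ = 0.819092.
One radian of longitude at latitude φ spans R cos φ, so Δλ = ΔE / (R cos φ) = 179.0 / (6371000 × 0.819092) = 3.4301e-05 rad = 7.075″.

Δλ = 7.1″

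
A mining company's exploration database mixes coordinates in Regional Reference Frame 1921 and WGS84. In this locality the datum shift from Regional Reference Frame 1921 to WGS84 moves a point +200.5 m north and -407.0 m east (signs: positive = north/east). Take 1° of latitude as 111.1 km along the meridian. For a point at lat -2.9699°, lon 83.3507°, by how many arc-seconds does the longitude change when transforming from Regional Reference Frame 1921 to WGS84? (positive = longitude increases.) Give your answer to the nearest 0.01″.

Δλ = -13.21″

At latitude -2.9699°, cos φ = 0.998657.
1° of longitude at this latitude = 111.1 × cos φ = 110.95 km, so Δλ = -407.0 / 110950.8 = -0.0036683° = -13.206″.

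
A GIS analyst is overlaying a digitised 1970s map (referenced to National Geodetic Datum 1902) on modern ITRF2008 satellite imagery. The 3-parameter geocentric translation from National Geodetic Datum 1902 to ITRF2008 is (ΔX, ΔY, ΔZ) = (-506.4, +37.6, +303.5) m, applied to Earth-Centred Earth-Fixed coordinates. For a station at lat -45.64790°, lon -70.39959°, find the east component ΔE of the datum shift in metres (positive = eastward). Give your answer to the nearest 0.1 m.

The local east axis at (φ, λ) is (−sin λ, cos λ, 0), so ΔE = −sin(-70.39959°)·(-506.4) + cos(-70.39959°)·37.6 = -464.44 m.

ΔE = -464.4 m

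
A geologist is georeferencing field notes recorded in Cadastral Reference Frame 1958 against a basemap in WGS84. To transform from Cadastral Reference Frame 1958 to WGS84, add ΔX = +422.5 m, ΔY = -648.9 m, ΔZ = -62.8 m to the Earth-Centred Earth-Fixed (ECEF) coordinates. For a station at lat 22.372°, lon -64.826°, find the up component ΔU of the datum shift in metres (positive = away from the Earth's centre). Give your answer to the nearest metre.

ΔU = 685 m

At φ = 22.372°, λ = -64.826°: sin φ = 0.380619, cos φ = 0.924732, sin λ = -0.905020, cos λ = 0.425369.
ΔU = cos φ cos λ·ΔX + cos φ sin λ·ΔY + sin φ·ΔZ = (0.924732)(0.425369)(422.5) + (0.924732)(-0.905020)(-648.9) + (0.380619)(-62.8) = 685.35 m.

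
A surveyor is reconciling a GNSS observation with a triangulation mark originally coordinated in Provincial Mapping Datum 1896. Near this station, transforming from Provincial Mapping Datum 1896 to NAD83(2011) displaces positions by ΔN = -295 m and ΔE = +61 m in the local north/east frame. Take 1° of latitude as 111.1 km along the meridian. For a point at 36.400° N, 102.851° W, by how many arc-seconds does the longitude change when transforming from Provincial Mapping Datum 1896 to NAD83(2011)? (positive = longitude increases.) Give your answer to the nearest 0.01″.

Δλ = 2.46″

At latitude 36.400°, cos φ = 0.804894.
1° of longitude at this latitude = 111.1 × cos φ = 89.42 km, so Δλ = 61.0 / 89423.7 = 0.0006821° = 2.456″.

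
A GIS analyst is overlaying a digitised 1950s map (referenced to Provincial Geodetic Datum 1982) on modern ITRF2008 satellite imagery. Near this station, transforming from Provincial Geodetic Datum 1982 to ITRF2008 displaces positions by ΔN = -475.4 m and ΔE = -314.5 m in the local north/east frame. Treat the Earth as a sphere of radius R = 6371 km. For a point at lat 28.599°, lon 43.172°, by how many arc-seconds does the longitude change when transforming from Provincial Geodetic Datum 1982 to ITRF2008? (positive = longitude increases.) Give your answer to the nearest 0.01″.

At latitude 28.599°, cos φ = 0.877991.
One radian of longitude at latitude φ spans R cos φ, so Δλ = ΔE / (R cos φ) = -314.5 / (6371000 × 0.877991) = -5.6224e-05 rad = -11.597″.

Δλ = -11.60″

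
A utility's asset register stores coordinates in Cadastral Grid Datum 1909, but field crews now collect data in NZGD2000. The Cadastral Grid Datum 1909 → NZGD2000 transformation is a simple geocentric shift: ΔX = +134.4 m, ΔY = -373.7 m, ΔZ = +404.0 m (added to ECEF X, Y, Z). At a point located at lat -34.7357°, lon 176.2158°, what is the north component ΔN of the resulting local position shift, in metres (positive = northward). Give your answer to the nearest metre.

ΔN = 242 m

At φ = -34.7357°, λ = 176.2158°: sin φ = -0.569792, cos φ = 0.821789, sin λ = 0.065999, cos λ = -0.997820.
ΔN = −sin φ cos λ·ΔX − sin φ sin λ·ΔY + cos φ·ΔZ = −(-0.569792)(-0.997820)(134.4) − (-0.569792)(0.065999)(-373.7) + (0.821789)(404.0) = 241.54 m.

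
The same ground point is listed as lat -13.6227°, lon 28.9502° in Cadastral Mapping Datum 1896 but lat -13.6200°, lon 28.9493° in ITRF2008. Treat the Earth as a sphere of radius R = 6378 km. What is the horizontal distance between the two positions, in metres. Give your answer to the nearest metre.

Δφ = -13.6200° − -13.6227° = +0.0027°; Δλ = 28.9493° − 28.9502° = -0.0009°.
1° along a meridian = πR/180 = 111317 m.
ΔN = Δφ × 111317 = 300.6 m; ΔE = Δλ × 111317 × cos(-13.6227°) = -0.0009 × 111317 × 0.971868 = -97.4 m.
Distance = √(ΔE² + ΔN²) = √((-97.4)² + 300.6²) = 315.9 m.

316 m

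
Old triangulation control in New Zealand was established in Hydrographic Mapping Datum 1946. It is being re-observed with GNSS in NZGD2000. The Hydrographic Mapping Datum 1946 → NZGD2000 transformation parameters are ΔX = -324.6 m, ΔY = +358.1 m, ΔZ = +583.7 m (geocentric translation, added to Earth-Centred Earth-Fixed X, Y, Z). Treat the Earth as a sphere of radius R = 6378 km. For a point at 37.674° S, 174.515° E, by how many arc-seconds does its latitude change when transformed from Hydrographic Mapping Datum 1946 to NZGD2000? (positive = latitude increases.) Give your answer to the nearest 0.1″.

Δφ = 22.0″

sin φ = -0.611168, cos φ = 0.791501, sin λ = 0.095585, cos λ = -0.995421.
North component: ΔN = −sin φ cos λ·ΔX − sin φ sin λ·ΔY + cos φ·ΔZ = −(-0.611168)(-0.995421)(-324.6) − (-0.611168)(0.095585)(358.1) + (0.791501)(583.7) = 680.40 m.
1° of latitude spans πR/180 = 111317 m, so Δφ = 680.40 / 111317 × 3600 = 22.004″.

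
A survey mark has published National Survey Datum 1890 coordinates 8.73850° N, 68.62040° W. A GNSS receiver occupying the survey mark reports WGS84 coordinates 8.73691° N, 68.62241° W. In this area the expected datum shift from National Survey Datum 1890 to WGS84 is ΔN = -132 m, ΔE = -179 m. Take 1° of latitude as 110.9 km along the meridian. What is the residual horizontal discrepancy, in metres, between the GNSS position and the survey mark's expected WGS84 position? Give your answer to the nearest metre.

Observed coordinate differences: Δφ = -0.00159°, Δλ = -0.00201°.
Converting to metres (1° lat = 110900 m, cos φ = 0.988392): observed ΔN = -176.3 m, observed ΔE = -220.3 m.
Subtracting the expected shift leaves a residual of -176.3 − (-132) = -44.3 m north and -220.3 − (-179) = -41.3 m east.
Residual distance = √((-44.3)² + (-41.3)²) = 60.6 m.

61 m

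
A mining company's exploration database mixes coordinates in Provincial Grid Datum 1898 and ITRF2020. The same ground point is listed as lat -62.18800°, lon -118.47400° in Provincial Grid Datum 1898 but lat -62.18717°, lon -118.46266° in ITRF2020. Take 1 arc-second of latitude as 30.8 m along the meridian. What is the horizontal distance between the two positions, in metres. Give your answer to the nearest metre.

Δφ = -62.18717° − -62.18800° = +0.00083°; Δλ = -118.46266° − -118.47400° = +0.01134°.
1° of latitude = 3600 × 30.80 = 110880 m.
ΔN = Δφ × 110880 = 92.0 m; ΔE = Δλ × 110880 × cos(-62.18800°) = +0.01134 × 110880 × 0.466572 = 586.7 m.
Distance = √(ΔE² + ΔN²) = √(586.7² + 92.0²) = 593.8 m.

594 m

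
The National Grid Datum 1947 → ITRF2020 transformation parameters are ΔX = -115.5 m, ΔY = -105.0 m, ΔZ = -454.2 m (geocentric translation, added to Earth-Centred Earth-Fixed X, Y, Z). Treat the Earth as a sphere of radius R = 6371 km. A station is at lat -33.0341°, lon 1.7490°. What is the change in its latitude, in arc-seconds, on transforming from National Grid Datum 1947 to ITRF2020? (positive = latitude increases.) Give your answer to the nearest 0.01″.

sin φ = -0.545138, cos φ = 0.838346, sin λ = 0.030521, cos λ = 0.999534.
North component: ΔN = −sin φ cos λ·ΔX − sin φ sin λ·ΔY + cos φ·ΔZ = −(-0.545138)(0.999534)(-115.5) − (-0.545138)(0.030521)(-105.0) + (0.838346)(-454.2) = -445.46 m.
1° of latitude spans πR/180 = 111195 m, so Δφ = -445.46 / 111195 × 3600 = -14.422″.

Δφ = -14.42″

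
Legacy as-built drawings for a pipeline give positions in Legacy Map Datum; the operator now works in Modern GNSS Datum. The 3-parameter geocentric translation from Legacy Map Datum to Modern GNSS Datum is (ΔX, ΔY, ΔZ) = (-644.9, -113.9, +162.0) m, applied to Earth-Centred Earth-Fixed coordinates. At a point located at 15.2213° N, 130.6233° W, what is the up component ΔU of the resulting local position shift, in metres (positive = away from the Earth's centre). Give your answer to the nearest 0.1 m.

ΔU = 531.1 m

At φ = 15.2213°, λ = -130.6233°: sin φ = 0.262548, cos φ = 0.964919, sin λ = -0.759007, cos λ = -0.651083.
ΔU = cos φ cos λ·ΔX + cos φ sin λ·ΔY + sin φ·ΔZ = (0.964919)(-0.651083)(-644.9) + (0.964919)(-0.759007)(-113.9) + (0.262548)(162.0) = 531.10 m.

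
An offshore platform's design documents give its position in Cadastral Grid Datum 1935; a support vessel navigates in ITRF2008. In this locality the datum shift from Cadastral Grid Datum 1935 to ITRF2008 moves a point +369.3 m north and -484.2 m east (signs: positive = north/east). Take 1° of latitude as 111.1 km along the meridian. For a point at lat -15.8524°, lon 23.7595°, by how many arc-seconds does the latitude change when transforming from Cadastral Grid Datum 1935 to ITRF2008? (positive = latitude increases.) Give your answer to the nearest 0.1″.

Δφ = 12.0″

1° of latitude = 111.1 km, so Δφ = 369.3 / 111100 = 0.0033240° = 11.967″.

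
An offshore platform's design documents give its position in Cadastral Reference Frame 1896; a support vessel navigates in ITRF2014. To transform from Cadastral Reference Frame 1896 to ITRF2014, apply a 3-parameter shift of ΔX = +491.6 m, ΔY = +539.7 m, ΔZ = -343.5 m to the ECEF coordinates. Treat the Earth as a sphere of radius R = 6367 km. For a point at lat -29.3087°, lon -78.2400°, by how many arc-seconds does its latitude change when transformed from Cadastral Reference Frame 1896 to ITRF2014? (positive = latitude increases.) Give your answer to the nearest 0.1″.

sin φ = -0.489515, cos φ = 0.871995, sin λ = -0.979010, cos λ = 0.203813.
North component: ΔN = −sin φ cos λ·ΔX − sin φ sin λ·ΔY + cos φ·ΔZ = −(-0.489515)(0.203813)(491.6) − (-0.489515)(-0.979010)(539.7) + (0.871995)(-343.5) = -509.13 m.
1° of latitude spans πR/180 = 111125 m, so Δφ = -509.13 / 111125 × 3600 = -16.494″.

Δφ = -16.5″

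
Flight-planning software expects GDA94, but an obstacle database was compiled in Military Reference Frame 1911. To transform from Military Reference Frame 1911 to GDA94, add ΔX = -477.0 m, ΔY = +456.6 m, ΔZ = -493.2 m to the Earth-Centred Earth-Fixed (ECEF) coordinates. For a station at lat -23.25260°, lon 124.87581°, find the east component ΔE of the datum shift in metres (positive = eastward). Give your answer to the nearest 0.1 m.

ΔE = 130.2 m

The local east axis at (φ, λ) is (−sin λ, cos λ, 0), so ΔE = −sin(124.87581°)·(-477.0) + cos(124.87581°)·456.6 = 130.24 m.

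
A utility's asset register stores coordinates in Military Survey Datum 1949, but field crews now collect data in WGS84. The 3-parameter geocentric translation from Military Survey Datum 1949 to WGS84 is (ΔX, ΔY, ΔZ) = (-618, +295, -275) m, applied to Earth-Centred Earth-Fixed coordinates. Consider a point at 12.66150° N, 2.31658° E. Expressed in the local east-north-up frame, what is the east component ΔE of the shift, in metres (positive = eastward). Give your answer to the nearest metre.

At φ = 12.66150°, λ = 2.31658°: sin φ = 0.219191, cos φ = 0.975682, sin λ = 0.040421, cos λ = 0.999183.
ΔE = −sin λ·ΔX + cos λ·ΔY = −(0.040421)·(-618) + (0.999183)·(295) = 319.74 m.

ΔE = 320 m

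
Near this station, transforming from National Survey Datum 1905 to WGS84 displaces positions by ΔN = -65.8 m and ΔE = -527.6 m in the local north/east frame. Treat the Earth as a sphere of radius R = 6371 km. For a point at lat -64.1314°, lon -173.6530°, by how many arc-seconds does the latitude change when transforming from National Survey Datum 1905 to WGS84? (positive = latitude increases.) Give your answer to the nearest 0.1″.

Δφ = -2.1″

On a sphere of radius R, 1 rad of latitude = R, so Δφ = ΔN / R = -65.8 / 6371000 = -1.0328e-05 rad = -2.130″.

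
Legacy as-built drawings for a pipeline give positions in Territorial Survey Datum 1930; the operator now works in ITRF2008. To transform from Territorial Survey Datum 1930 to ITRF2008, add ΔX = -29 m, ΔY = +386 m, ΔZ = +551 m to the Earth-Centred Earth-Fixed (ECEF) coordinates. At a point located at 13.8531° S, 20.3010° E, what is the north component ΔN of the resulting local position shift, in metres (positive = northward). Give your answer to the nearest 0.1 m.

The local north axis is (−sin φ cos λ, −sin φ sin λ, cos φ), giving ΔN = -6.512 + 32.066 + 534.973 = 560.53 m.

ΔN = 560.5 m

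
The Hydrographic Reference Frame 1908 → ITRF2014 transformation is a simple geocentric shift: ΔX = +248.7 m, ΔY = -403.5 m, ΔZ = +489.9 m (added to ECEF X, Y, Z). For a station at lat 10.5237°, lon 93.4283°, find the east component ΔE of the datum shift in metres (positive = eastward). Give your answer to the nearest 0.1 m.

At φ = 10.5237°, λ = 93.4283°: sin φ = 0.182642, cos φ = 0.983179, sin λ = 0.998210, cos λ = -0.059799.
ΔE = −sin λ·ΔX + cos λ·ΔY = −(0.998210)·(248.7) + (-0.059799)·(-403.5) = -224.13 m.

ΔE = -224.1 m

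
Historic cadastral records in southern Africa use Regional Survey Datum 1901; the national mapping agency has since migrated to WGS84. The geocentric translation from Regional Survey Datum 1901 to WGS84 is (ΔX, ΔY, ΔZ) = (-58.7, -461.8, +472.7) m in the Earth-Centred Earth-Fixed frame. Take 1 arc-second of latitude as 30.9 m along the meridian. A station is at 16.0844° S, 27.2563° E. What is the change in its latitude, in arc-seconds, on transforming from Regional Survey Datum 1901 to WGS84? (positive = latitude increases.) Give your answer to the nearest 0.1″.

sin φ = -0.277053, cos φ = 0.960855, sin λ = 0.457972, cos λ = 0.888967.
North component: ΔN = −sin φ cos λ·ΔX − sin φ sin λ·ΔY + cos φ·ΔZ = −(-0.277053)(0.888967)(-58.7) − (-0.277053)(0.457972)(-461.8) + (0.960855)(472.7) = 381.14 m.
1° of latitude spans 3600 × 30.90 = 111240 m, so Δφ = 381.14 / 111240 × 3600 = 12.335″.

Δφ = 12.3″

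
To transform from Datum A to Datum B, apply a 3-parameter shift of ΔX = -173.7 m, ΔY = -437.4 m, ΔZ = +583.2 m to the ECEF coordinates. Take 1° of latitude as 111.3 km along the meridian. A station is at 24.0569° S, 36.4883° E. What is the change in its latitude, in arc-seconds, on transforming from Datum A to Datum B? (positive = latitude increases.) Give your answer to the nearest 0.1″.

sin φ = -0.407644, cos φ = 0.913141, sin λ = 0.594659, cos λ = 0.803978.
North component: ΔN = −sin φ cos λ·ΔX − sin φ sin λ·ΔY + cos φ·ΔZ = −(-0.407644)(0.803978)(-173.7) − (-0.407644)(0.594659)(-437.4) + (0.913141)(583.2) = 369.59 m.
1° of latitude spans 111300 m, so Δφ = 369.59 / 111300 × 3600 = 11.954″.

Δφ = 12.0″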